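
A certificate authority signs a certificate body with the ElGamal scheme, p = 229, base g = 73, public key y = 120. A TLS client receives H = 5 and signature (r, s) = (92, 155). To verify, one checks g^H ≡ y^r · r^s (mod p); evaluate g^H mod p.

73^5 mod 229 = 87

87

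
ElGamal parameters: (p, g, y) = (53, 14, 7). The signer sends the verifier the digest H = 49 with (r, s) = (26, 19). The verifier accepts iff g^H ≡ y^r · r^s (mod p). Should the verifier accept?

accept

Left side g^H mod p:
Squares mod 53: 14^1≡14, 14^2≡37, 14^4≡44, 14^8≡28, 14^16≡42, 14^32≡15
49 = 32 + 16 + 1, so 14^49 ≡ 15·42·14 ≡ 22 (mod 53)
Right side y^r · r^s mod p:
Squares mod 53: 7^1≡7, 7^2≡49, 7^4≡16, 7^8≡44, 7^16≡28
26 = 16 + 8 + 2, so 7^26 ≡ 28·44·49 ≡ 1 (mod 53)
Squares mod 53: 26^1≡26, 26^2≡40, 26^4≡10, 26^8≡47, 26^16≡36
19 = 16 + 2 + 1, so 26^19 ≡ 36·40·26 ≡ 22 (mod 53)
1·22 = 22 ≡ 22 (mod 53)
22 ≡ 22 (mod 53), so the signature is genuine.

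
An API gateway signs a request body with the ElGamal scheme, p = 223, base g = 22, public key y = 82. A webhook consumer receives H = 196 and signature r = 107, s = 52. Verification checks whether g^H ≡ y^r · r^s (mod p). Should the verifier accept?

accept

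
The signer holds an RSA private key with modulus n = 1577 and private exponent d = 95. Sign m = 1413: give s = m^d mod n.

m^2 ≡ 1413^2 = 1996569 ≡ 87
m^4 ≡ 87^2 = 7569 ≡ 1261
m^8 ≡ 1261^2 = 1590121 ≡ 505
m^16 ≡ 505^2 = 255025 ≡ 1128
m^32 ≡ 1128^2 = 1272384 ≡ 1322
m^64 ≡ 1322^2 = 1747684 ≡ 368
95 = 64 + 16 + 8 + 4 + 2 + 1, so m^95 ≡ 368·1128·505·1261·87·1413 ≡ 1303 (mod 1577)

1303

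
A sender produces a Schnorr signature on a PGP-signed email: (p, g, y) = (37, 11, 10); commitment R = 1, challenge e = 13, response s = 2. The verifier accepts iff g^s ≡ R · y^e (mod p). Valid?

yes

g^s mod p:
11^2 = 121 ≡ 10
R · y^e mod p:
10^2 = 100 ≡ 26
10^4 ≡ 26^2 = 676 ≡ 10
10^8 ≡ 10^2 = 100 ≡ 26
13 = 8 + 4 + 1, so 10^13 ≡ 26·10·10 ≡ 10 (mod 37)
1·10 = 10 ≡ 10 (mod 37)
10 ≡ 10 (mod 37); signature holds.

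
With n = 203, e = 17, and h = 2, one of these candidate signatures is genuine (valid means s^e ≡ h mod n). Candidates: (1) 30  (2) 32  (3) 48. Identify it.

Candidate 1: Squares mod 203: 30^1≡30, 30^2≡88, 30^4≡30, 30^8≡88, 30^16≡30; 17 = 16 + 1, so 30^17 ≡ 30·30 ≡ 88 (mod 203)
Candidate 2: Squares mod 203: 32^1≡32, 32^2≡9, 32^4≡81, 32^8≡65, 32^16≡165; 17 = 16 + 1, so 32^17 ≡ 165·32 ≡ 2 (mod 203)
  → matches h = 2
Candidate 3: Squares mod 203: 48^1≡48, 48^2≡71, 48^4≡169, 48^8≡141, 48^16≡190; 17 = 16 + 1, so 48^17 ≡ 190·48 ≡ 188 (mod 203)

2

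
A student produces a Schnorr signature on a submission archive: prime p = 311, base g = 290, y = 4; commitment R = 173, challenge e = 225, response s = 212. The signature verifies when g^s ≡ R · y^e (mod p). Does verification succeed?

fails

g^s mod p:
290^2 = 84100 ≡ 130
290^4 ≡ 130^2 = 16900 ≡ 106
290^8 ≡ 106^2 = 11236 ≡ 40
290^16 ≡ 40^2 = 1600 ≡ 45
290^32 ≡ 45^2 = 2025 ≡ 159
290^64 ≡ 159^2 = 25281 ≡ 90
290^128 ≡ 90^2 = 8100 ≡ 14
212 = 128 + 64 + 16 + 4, so 290^212 ≡ 14·90·45·106 ≡ 125 (mod 311)
R · y^e mod p:
4^2 = 16
4^4 ≡ 16^2 = 256
4^8 ≡ 256^2 = 65536 ≡ 226
4^16 ≡ 226^2 = 51076 ≡ 72
4^32 ≡ 72^2 = 5184 ≡ 208
4^64 ≡ 208^2 = 43264 ≡ 35
4^128 ≡ 35^2 = 1225 ≡ 292
225 = 128 + 64 + 32 + 1, so 4^225 ≡ 292·35·208·4 ≡ 300 (mod 311)
173·300 = 51900 ≡ 274 (mod 311)
125 ≠ 274; the check fails.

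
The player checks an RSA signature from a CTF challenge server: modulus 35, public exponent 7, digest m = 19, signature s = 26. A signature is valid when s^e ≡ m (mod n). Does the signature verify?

Squares mod 35: s^1≡26, s^2≡11, s^4≡16
7 = 4 + 2 + 1, so s^7 ≡ 16·11·26 ≡ 26 (mod 35)
The recovered value 26 does not match the digest 19.

does not verify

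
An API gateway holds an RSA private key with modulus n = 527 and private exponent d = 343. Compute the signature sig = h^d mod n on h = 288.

390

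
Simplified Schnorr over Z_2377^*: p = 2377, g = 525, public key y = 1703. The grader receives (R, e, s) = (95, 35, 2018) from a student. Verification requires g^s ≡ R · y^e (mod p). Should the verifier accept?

g^s mod p:
525^2 = 275625 ≡ 2270
525^4 ≡ 2270^2 = 5152900 ≡ 1941
525^8 ≡ 1941^2 = 3767481 ≡ 2313
525^16 ≡ 2313^2 = 5349969 ≡ 1719
525^32 ≡ 1719^2 = 2954961 ≡ 350
525^64 ≡ 350^2 = 122500 ≡ 1273
525^128 ≡ 1273^2 = 1620529 ≡ 1792
525^256 ≡ 1792^2 = 3211264 ≡ 2314
525^512 ≡ 2314^2 = 5354596 ≡ 1592
525^1024 ≡ 1592^2 = 2534464 ≡ 582
2018 = 1024 + 512 + 256 + 128 + 64 + 32 + 2, so 525^2018 ≡ 582·1592·2314·1792·1273·350·2270 ≡ 587 (mod 2377)
R · y^e mod p:
1703^2 = 2900209 ≡ 269
1703^4 ≡ 269^2 = 72361 ≡ 1051
1703^8 ≡ 1051^2 = 1104601 ≡ 1673
1703^16 ≡ 1673^2 = 2798929 ≡ 1200
1703^32 ≡ 1200^2 = 1440000 ≡ 1915
35 = 32 + 2 + 1, so 1703^35 ≡ 1915·269·1703 ≡ 269 (mod 2377)
95·269 = 25555 ≡ 1785 (mod 2377)
587 ≠ 1785; the check fails.

reject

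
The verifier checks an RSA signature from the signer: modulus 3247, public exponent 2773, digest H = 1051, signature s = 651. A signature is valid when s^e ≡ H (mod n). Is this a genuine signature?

genuine

s^2 ≡ 651^2 = 423801 ≡ 1691
s^4 ≡ 1691^2 = 2859481 ≡ 2121
s^8 ≡ 2121^2 = 4498641 ≡ 1546
s^16 ≡ 1546^2 = 2390116 ≡ 324
s^32 ≡ 324^2 = 104976 ≡ 1072
s^64 ≡ 1072^2 = 1149184 ≡ 2993
s^128 ≡ 2993^2 = 8958049 ≡ 2823
s^256 ≡ 2823^2 = 7969329 ≡ 1191
s^512 ≡ 1191^2 = 1418481 ≡ 2789
s^1024 ≡ 2789^2 = 7778521 ≡ 1956
s^2048 ≡ 1956^2 = 3825936 ≡ 970
2773 = 2048 + 512 + 128 + 64 + 16 + 4 + 1, so s^2773 ≡ 970·2789·2823·2993·324·2121·651 ≡ 1051 (mod 3247)
1051 = H, so the signature checks out.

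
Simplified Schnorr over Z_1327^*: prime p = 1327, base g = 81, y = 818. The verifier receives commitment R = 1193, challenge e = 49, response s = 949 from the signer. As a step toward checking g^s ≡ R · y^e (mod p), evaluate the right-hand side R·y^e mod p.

928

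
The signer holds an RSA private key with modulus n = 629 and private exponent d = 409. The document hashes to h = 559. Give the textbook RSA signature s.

h^2 ≡ 559^2 = 312481 ≡ 497
h^4 ≡ 497^2 = 247009 ≡ 441
h^8 ≡ 441^2 = 194481 ≡ 120
h^16 ≡ 120^2 = 14400 ≡ 562
h^32 ≡ 562^2 = 315844 ≡ 86
h^64 ≡ 86^2 = 7396 ≡ 477
h^128 ≡ 477^2 = 227529 ≡ 460
h^256 ≡ 460^2 = 211600 ≡ 256
409 = 256 + 128 + 16 + 8 + 1, so h^409 ≡ 256·460·562·120·559 ≡ 151 (mod 629)

151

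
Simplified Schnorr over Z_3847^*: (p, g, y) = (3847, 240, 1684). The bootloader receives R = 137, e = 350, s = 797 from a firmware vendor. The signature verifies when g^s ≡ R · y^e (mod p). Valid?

yes

g^s mod p:
Squares mod 3847: 240^1≡240, 240^2≡3742, 240^4≡3331, 240^8≡813, 240^16≡3132, 240^32≡3421, 240^64≡667, 240^128≡2484, 240^256≡3515, 240^512≡2508
797 = 512 + 256 + 16 + 8 + 4 + 1, so 240^797 ≡ 2508·3515·3132·813·3331·240 ≡ 2785 (mod 3847)
R · y^e mod p:
Squares mod 3847: 1684^1≡1684, 1684^2≡617, 1684^4≡3683, 1684^8≡3814, 1684^16≡1089, 1684^32≡1045, 1684^64≡3324, 1684^128≡392, 1684^256≡3631
350 = 256 + 64 + 16 + 8 + 4 + 2, so 1684^350 ≡ 3631·3324·1089·3814·3683·617 ≡ 3053 (mod 3847)
137·3053 = 418261 ≡ 2785 (mod 3847)
2785 ≡ 2785 (mod 3847); signature holds.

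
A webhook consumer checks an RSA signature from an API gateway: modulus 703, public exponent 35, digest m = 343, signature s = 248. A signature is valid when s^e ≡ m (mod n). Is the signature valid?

valid

s^2 ≡ 248^2 = 61504 ≡ 343
s^4 ≡ 343^2 = 117649 ≡ 248
s^8 ≡ 248^2 = 61504 ≡ 343
s^16 ≡ 343^2 = 117649 ≡ 248
s^32 ≡ 248^2 = 61504 ≡ 343
35 = 32 + 2 + 1, so s^35 ≡ 343·343·248 ≡ 343 (mod 703)
s^35 mod 703 = 343 matches m.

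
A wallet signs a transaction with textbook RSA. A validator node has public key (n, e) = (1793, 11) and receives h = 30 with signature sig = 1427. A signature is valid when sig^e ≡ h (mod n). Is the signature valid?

valid

sig^11 mod 1793 = 30
30 = h, so the signature checks out.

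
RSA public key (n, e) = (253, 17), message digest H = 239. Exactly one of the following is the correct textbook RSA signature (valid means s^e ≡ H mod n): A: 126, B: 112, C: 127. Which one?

C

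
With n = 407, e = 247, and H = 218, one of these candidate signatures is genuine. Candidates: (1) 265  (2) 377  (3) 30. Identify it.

2

Candidate 1: Squares mod 407: 265^1≡265, 265^2≡221, 265^4≡1, 265^8≡1, 265^16≡1, 265^32≡1, 265^64≡1, 265^128≡1; 247 = 128 + 64 + 32 + 16 + 4 + 2 + 1, so 265^247 ≡ 1·1·1·1·1·221·265 ≡ 364 (mod 407)
Candidate 2: Squares mod 407: 377^1≡377, 377^2≡86, 377^4≡70, 377^8≡16, 377^16≡256, 377^32≡9, 377^64≡81, 377^128≡49; 247 = 128 + 64 + 32 + 16 + 4 + 2 + 1, so 377^247 ≡ 49·81·9·256·70·86·377 ≡ 218 (mod 407)
  → matches H = 218
Candidate 3: Squares mod 407: 30^1≡30, 30^2≡86, 30^4≡70, 30^8≡16, 30^16≡256, 30^32≡9, 30^64≡81, 30^128≡49; 247 = 128 + 64 + 32 + 16 + 4 + 2 + 1, so 30^247 ≡ 49·81·9·256·70·86·30 ≡ 189 (mod 407)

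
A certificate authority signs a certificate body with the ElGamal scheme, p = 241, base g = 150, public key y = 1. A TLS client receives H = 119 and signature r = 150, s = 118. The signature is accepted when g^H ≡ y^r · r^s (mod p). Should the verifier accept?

reject

Left side g^H mod p:
150^2 = 22500 ≡ 87
150^4 ≡ 87^2 = 7569 ≡ 98
150^8 ≡ 98^2 = 9604 ≡ 205
150^16 ≡ 205^2 = 42025 ≡ 91
150^32 ≡ 91^2 = 8281 ≡ 87
150^64 ≡ 87^2 = 7569 ≡ 98
119 = 64 + 32 + 16 + 4 + 2 + 1, so 150^119 ≡ 98·87·91·98·87·150 ≡ 143 (mod 241)
Right side y^r · r^s mod p:
1^2 = 1
1^4 ≡ 1^2 = 1
1^8 ≡ 1^2 = 1
1^16 ≡ 1^2 = 1
1^32 ≡ 1^2 = 1
1^64 ≡ 1^2 = 1
1^128 ≡ 1^2 = 1
150 = 128 + 16 + 4 + 2, so 1^150 ≡ 1·1·1·1 ≡ 1 (mod 241)
150^2 = 22500 ≡ 87
150^4 ≡ 87^2 = 7569 ≡ 98
150^8 ≡ 98^2 = 9604 ≡ 205
150^16 ≡ 205^2 = 42025 ≡ 91
150^32 ≡ 91^2 = 8281 ≡ 87
150^64 ≡ 87^2 = 7569 ≡ 98
118 = 64 + 32 + 16 + 4 + 2, so 150^118 ≡ 98·87·91·98·87 ≡ 205 (mod 241)
1·205 = 205 ≡ 205 (mod 241)
143 ≠ 205, so verification fails.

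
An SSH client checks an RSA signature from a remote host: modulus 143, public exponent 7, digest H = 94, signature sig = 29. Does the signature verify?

sig^2 ≡ 29^2 = 841 ≡ 126
sig^4 ≡ 126^2 = 15876 ≡ 3
7 = 4 + 2 + 1, so sig^7 ≡ 3·126·29 ≡ 94 (mod 143)
sig^7 mod 143 = 94 matches H.

verifies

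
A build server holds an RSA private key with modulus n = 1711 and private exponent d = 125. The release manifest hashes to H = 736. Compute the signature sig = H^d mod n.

Squares mod 1711: H^1≡736, H^2≡1020, H^4≡112, H^8≡567, H^16≡1532, H^32≡1243, H^64≡16
125 = 64 + 32 + 16 + 8 + 4 + 1, so H^125 ≡ 16·1243·1532·567·112·736 ≡ 949 (mod 1711)

949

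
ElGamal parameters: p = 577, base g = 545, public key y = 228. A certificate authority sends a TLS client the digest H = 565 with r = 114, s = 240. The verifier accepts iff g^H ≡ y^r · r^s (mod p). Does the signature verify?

Left side g^H mod p:
545^2 = 297025 ≡ 447
545^4 ≡ 447^2 = 199809 ≡ 167
545^8 ≡ 167^2 = 27889 ≡ 193
545^16 ≡ 193^2 = 37249 ≡ 321
545^32 ≡ 321^2 = 103041 ≡ 335
545^64 ≡ 335^2 = 112225 ≡ 287
545^128 ≡ 287^2 = 82369 ≡ 435
545^256 ≡ 435^2 = 189225 ≡ 546
545^512 ≡ 546^2 = 298116 ≡ 384
565 = 512 + 32 + 16 + 4 + 1, so 545^565 ≡ 384·335·321·167·545 ≡ 93 (mod 577)
Right side y^r · r^s mod p:
228^2 = 51984 ≡ 54
228^4 ≡ 54^2 = 2916 ≡ 31
228^8 ≡ 31^2 = 961 ≡ 384
228^16 ≡ 384^2 = 147456 ≡ 321
228^32 ≡ 321^2 = 103041 ≡ 335
228^64 ≡ 335^2 = 112225 ≡ 287
114 = 64 + 32 + 16 + 2, so 228^114 ≡ 287·335·321·54 ≡ 57 (mod 577)
114^2 = 12996 ≡ 302
114^4 ≡ 302^2 = 91204 ≡ 38
114^8 ≡ 38^2 = 1444 ≡ 290
114^16 ≡ 290^2 = 84100 ≡ 435
114^32 ≡ 435^2 = 189225 ≡ 546
114^64 ≡ 546^2 = 298116 ≡ 384
114^128 ≡ 384^2 = 147456 ≡ 321
240 = 128 + 64 + 32 + 16, so 114^240 ≡ 321·384·546·435 ≡ 213 (mod 577)
57·213 = 12141 ≡ 24 (mod 577)
93 ≠ 24, so verification fails.

does not verify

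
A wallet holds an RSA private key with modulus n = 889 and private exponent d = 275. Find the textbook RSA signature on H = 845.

H^275 mod 889 = 493

493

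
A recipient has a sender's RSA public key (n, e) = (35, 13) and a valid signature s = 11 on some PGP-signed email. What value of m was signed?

s^2 ≡ 11^2 = 121 ≡ 16
s^4 ≡ 16^2 = 256 ≡ 11
s^8 ≡ 11^2 = 121 ≡ 16
13 = 8 + 4 + 1, so s^13 ≡ 16·11·11 ≡ 11 (mod 35)

11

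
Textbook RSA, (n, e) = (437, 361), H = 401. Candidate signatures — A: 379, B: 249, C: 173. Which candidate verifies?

Candidate A: Squares mod 437: 379^1≡379, 379^2≡305, 379^4≡381, 379^8≡77, 379^16≡248, 379^32≡324, 379^64≡96, 379^128≡39, 379^256≡210; 361 = 256 + 64 + 32 + 8 + 1, so 379^361 ≡ 210·96·324·77·379 ≡ 341 (mod 437)
Candidate B: Squares mod 437: 249^1≡249, 249^2≡384, 249^4≡187, 249^8≡9, 249^16≡81, 249^32≡6, 249^64≡36, 249^128≡422, 249^256≡225; 361 = 256 + 64 + 32 + 8 + 1, so 249^361 ≡ 225·36·6·9·249 ≡ 401 (mod 437)
  → matches H = 401
Candidate C: Squares mod 437: 173^1≡173, 173^2≡213, 173^4≡358, 173^8≡123, 173^16≡271, 173^32≡25, 173^64≡188, 173^128≡384, 173^256≡187; 361 = 256 + 64 + 32 + 8 + 1, so 173^361 ≡ 187·188·25·123·173 ≡ 211 (mod 437)

B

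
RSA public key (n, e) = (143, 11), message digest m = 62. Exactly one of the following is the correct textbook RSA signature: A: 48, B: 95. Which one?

Candidate A: Squares mod 143: 48^1≡48, 48^2≡16, 48^4≡113, 48^8≡42; 11 = 8 + 2 + 1, so 48^11 ≡ 42·16·48 ≡ 81 (mod 143)
Candidate B: Squares mod 143: 95^1≡95, 95^2≡16, 95^4≡113, 95^8≡42; 11 = 8 + 2 + 1, so 95^11 ≡ 42·16·95 ≡ 62 (mod 143)
  → matches m = 62

B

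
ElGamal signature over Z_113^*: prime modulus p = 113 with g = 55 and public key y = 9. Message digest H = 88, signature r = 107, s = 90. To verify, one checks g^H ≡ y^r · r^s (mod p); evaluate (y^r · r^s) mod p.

9^2 = 81
9^4 ≡ 81^2 = 6561 ≡ 7
9^8 ≡ 7^2 = 49
9^16 ≡ 49^2 = 2401 ≡ 28
9^32 ≡ 28^2 = 784 ≡ 106
9^64 ≡ 106^2 = 11236 ≡ 49
107 = 64 + 32 + 8 + 2 + 1, so 9^107 ≡ 49·106·49·81·9 ≡ 61 (mod 113)
107^2 = 11449 ≡ 36
107^4 ≡ 36^2 = 1296 ≡ 53
107^8 ≡ 53^2 = 2809 ≡ 97
107^16 ≡ 97^2 = 9409 ≡ 30
107^32 ≡ 30^2 = 900 ≡ 109
107^64 ≡ 109^2 = 11881 ≡ 16
90 = 64 + 16 + 8 + 2, so 107^90 ≡ 16·30·97·36 ≡ 31 (mod 113)
y^r · r^s ≡ 61·31 = 1891 ≡ 83 (mod 113)

83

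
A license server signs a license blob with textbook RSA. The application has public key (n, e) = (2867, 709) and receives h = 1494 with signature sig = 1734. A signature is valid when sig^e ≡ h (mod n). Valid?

yes

sig^709 mod 2867 = 1494
sig^709 mod 2867 = 1494 matches h.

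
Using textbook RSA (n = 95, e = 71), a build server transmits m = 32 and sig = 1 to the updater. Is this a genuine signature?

sig^2 ≡ 1^2 = 1
sig^4 ≡ 1^2 = 1
sig^8 ≡ 1^2 = 1
sig^16 ≡ 1^2 = 1
sig^32 ≡ 1^2 = 1
sig^64 ≡ 1^2 = 1
71 = 64 + 4 + 2 + 1, so sig^71 ≡ 1·1·1·1 ≡ 1 (mod 95)
The recovered value 1 does not match the digest 32.

forged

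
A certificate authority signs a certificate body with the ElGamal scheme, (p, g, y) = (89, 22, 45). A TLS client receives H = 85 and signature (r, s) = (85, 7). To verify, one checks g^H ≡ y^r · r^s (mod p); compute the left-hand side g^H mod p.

22^2 = 484 ≡ 39
22^4 ≡ 39^2 = 1521 ≡ 8
22^8 ≡ 8^2 = 64
22^16 ≡ 64^2 = 4096 ≡ 2
22^32 ≡ 2^2 = 4
22^64 ≡ 4^2 = 16
85 = 64 + 16 + 4 + 1, so 22^85 ≡ 16·2·8·22 ≡ 25 (mod 89)

25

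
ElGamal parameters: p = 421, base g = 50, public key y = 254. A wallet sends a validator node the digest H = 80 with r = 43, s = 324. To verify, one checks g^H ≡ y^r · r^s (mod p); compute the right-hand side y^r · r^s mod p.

254^2 = 64516 ≡ 103
254^4 ≡ 103^2 = 10609 ≡ 84
254^8 ≡ 84^2 = 7056 ≡ 320
254^16 ≡ 320^2 = 102400 ≡ 97
254^32 ≡ 97^2 = 9409 ≡ 147
43 = 32 + 8 + 2 + 1, so 254^43 ≡ 147·320·103·254 ≡ 16 (mod 421)
43^2 = 1849 ≡ 165
43^4 ≡ 165^2 = 27225 ≡ 281
43^8 ≡ 281^2 = 78961 ≡ 234
43^16 ≡ 234^2 = 54756 ≡ 26
43^32 ≡ 26^2 = 676 ≡ 255
43^64 ≡ 255^2 = 65025 ≡ 191
43^128 ≡ 191^2 = 36481 ≡ 275
43^256 ≡ 275^2 = 75625 ≡ 266
324 = 256 + 64 + 4, so 43^324 ≡ 266·191·281 ≡ 376 (mod 421)
y^r · r^s ≡ 16·376 = 6016 ≡ 122 (mod 421)

122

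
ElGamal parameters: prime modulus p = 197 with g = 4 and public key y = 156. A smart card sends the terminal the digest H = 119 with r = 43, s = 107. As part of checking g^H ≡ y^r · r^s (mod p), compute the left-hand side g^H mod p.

83

4^2 = 16
4^4 ≡ 16^2 = 256 ≡ 59
4^8 ≡ 59^2 = 3481 ≡ 132
4^16 ≡ 132^2 = 17424 ≡ 88
4^32 ≡ 88^2 = 7744 ≡ 61
4^64 ≡ 61^2 = 3721 ≡ 175
119 = 64 + 32 + 16 + 4 + 2 + 1, so 4^119 ≡ 175·61·88·59·16·4 ≡ 83 (mod 197)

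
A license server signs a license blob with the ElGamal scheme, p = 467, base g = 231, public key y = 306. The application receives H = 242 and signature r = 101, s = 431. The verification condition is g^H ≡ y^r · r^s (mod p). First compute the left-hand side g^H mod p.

231^2 = 53361 ≡ 123
231^4 ≡ 123^2 = 15129 ≡ 185
231^8 ≡ 185^2 = 34225 ≡ 134
231^16 ≡ 134^2 = 17956 ≡ 210
231^32 ≡ 210^2 = 44100 ≡ 202
231^64 ≡ 202^2 = 40804 ≡ 175
231^128 ≡ 175^2 = 30625 ≡ 270
242 = 128 + 64 + 32 + 16 + 2, so 231^242 ≡ 270·175·202·210·123 ≡ 335 (mod 467)

335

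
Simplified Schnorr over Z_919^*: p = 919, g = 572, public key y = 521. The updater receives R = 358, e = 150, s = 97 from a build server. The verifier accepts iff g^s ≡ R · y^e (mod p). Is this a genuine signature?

g^s mod p:
572^97 mod 919 = 44
R · y^e mod p:
521^150 mod 919 = 72
358·72 = 25776 ≡ 44 (mod 919)
44 ≡ 44 (mod 919); signature holds.

genuine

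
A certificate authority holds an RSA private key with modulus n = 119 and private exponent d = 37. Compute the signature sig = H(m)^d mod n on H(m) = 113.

Squares mod 119: (H(m))^1≡113, (H(m))^2≡36, (H(m))^4≡106, (H(m))^8≡50, (H(m))^16≡1, (H(m))^32≡1
37 = 32 + 4 + 1, so (H(m))^37 ≡ 1·106·113 ≡ 78 (mod 119)

78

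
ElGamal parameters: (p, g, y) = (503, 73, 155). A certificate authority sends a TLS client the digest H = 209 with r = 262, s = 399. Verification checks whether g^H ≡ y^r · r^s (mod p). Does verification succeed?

Left side g^H mod p:
73^2 = 5329 ≡ 299
73^4 ≡ 299^2 = 89401 ≡ 370
73^8 ≡ 370^2 = 136900 ≡ 84
73^16 ≡ 84^2 = 7056 ≡ 14
73^32 ≡ 14^2 = 196
73^64 ≡ 196^2 = 38416 ≡ 188
73^128 ≡ 188^2 = 35344 ≡ 134
209 = 128 + 64 + 16 + 1, so 73^209 ≡ 134·188·14·73 ≡ 169 (mod 503)
Right side y^r · r^s mod p:
155^2 = 24025 ≡ 384
155^4 ≡ 384^2 = 147456 ≡ 77
155^8 ≡ 77^2 = 5929 ≡ 396
155^16 ≡ 396^2 = 156816 ≡ 383
155^32 ≡ 383^2 = 146689 ≡ 316
155^64 ≡ 316^2 = 99856 ≡ 262
155^128 ≡ 262^2 = 68644 ≡ 236
155^256 ≡ 236^2 = 55696 ≡ 366
262 = 256 + 4 + 2, so 155^262 ≡ 366·77·384 ≡ 346 (mod 503)
262^2 = 68644 ≡ 236
262^4 ≡ 236^2 = 55696 ≡ 366
262^8 ≡ 366^2 = 133956 ≡ 158
262^16 ≡ 158^2 = 24964 ≡ 317
262^32 ≡ 317^2 = 100489 ≡ 392
262^64 ≡ 392^2 = 153664 ≡ 249
262^128 ≡ 249^2 = 62001 ≡ 132
262^256 ≡ 132^2 = 17424 ≡ 322
399 = 256 + 128 + 8 + 4 + 2 + 1, so 262^399 ≡ 322·132·158·366·236·262 ≡ 63 (mod 503)
346·63 = 21798 ≡ 169 (mod 503)
169 ≡ 169 (mod 503), so the signature is genuine.

passes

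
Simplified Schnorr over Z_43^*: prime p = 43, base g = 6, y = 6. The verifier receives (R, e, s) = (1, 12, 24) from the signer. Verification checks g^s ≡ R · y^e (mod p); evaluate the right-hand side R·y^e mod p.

1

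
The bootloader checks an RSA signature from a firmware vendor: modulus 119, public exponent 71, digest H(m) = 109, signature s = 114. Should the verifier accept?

s^2 ≡ 114^2 = 12996 ≡ 25
s^4 ≡ 25^2 = 625 ≡ 30
s^8 ≡ 30^2 = 900 ≡ 67
s^16 ≡ 67^2 = 4489 ≡ 86
s^32 ≡ 86^2 = 7396 ≡ 18
s^64 ≡ 18^2 = 324 ≡ 86
71 = 64 + 4 + 2 + 1, so s^71 ≡ 86·30·25·114 ≡ 109 (mod 119)
Since 109 equals the digest 109, verification succeeds.

accept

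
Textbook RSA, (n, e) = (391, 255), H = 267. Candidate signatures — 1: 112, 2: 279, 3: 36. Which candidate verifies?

1

Candidate 1: Squares mod 391: 112^1≡112, 112^2≡32, 112^4≡242, 112^8≡305, 112^16≡358, 112^32≡307, 112^64≡18, 112^128≡324; 255 = 128 + 64 + 32 + 16 + 8 + 4 + 2 + 1, so 112^255 ≡ 324·18·307·358·305·242·32·112 ≡ 267 (mod 391)
  → matches H = 267
Candidate 2: Squares mod 391: 279^1≡279, 279^2≡32, 279^4≡242, 279^8≡305, 279^16≡358, 279^32≡307, 279^64≡18, 279^128≡324; 255 = 128 + 64 + 32 + 16 + 8 + 4 + 2 + 1, so 279^255 ≡ 324·18·307·358·305·242·32·279 ≡ 124 (mod 391)
Candidate 3: Squares mod 391: 36^1≡36, 36^2≡123, 36^4≡271, 36^8≡324, 36^16≡188, 36^32≡154, 36^64≡256, 36^128≡239; 255 = 128 + 64 + 32 + 16 + 8 + 4 + 2 + 1, so 36^255 ≡ 239·256·154·188·324·271·123·36 ≡ 77 (mod 391)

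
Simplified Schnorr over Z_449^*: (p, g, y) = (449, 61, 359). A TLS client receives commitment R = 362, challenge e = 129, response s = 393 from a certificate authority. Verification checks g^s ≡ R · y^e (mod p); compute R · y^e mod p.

359^129 mod 449 = 176
R · y^e ≡ 362·176 = 63712 ≡ 403 (mod 449)

403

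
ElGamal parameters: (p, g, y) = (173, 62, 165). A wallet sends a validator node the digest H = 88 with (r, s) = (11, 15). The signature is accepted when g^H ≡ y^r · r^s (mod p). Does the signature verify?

verifies

Left side g^H mod p:
62^88 mod 173 = 135
Right side y^r · r^s mod p:
165^11 mod 173 = 154
11^15 mod 173 = 2
154·2 = 308 ≡ 135 (mod 173)
135 ≡ 135 (mod 173), so the signature is genuine.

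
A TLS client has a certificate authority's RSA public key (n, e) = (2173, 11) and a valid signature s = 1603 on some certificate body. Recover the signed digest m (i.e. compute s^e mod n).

2136

s^2 ≡ 1603^2 = 2569609 ≡ 1123
s^4 ≡ 1123^2 = 1261129 ≡ 789
s^8 ≡ 789^2 = 622521 ≡ 1043
11 = 8 + 2 + 1, so s^11 ≡ 1043·1123·1603 ≡ 2136 (mod 2173)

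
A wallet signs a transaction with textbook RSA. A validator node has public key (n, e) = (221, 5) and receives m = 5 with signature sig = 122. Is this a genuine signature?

genuine

sig^2 ≡ 122^2 = 14884 ≡ 77
sig^4 ≡ 77^2 = 5929 ≡ 183
5 = 4 + 1, so sig^5 ≡ 183·122 ≡ 5 (mod 221)
Since 5 equals the digest 5, verification succeeds.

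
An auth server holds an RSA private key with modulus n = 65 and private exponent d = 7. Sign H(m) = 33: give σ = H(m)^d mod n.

Squares mod 65: (H(m))^1≡33, (H(m))^2≡49, (H(m))^4≡61
7 = 4 + 2 + 1, so (H(m))^7 ≡ 61·49·33 ≡ 32 (mod 65)

32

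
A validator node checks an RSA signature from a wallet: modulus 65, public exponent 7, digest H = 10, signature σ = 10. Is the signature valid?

Squares mod 65: σ^1≡10, σ^2≡35, σ^4≡55
7 = 4 + 2 + 1, so σ^7 ≡ 55·35·10 ≡ 10 (mod 65)
Since 10 equals the digest 10, verification succeeds.

valid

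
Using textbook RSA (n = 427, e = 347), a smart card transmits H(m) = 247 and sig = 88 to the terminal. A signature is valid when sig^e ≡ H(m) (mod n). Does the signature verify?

verifies

sig^347 mod 427 = 247
247 = H(m), so the signature checks out.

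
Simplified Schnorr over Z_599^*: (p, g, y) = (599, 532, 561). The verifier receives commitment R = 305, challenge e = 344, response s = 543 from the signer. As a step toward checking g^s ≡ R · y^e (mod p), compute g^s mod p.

583

532^2 = 283024 ≡ 296
532^4 ≡ 296^2 = 87616 ≡ 162
532^8 ≡ 162^2 = 26244 ≡ 487
532^16 ≡ 487^2 = 237169 ≡ 564
532^32 ≡ 564^2 = 318096 ≡ 27
532^64 ≡ 27^2 = 729 ≡ 130
532^128 ≡ 130^2 = 16900 ≡ 128
532^256 ≡ 128^2 = 16384 ≡ 211
532^512 ≡ 211^2 = 44521 ≡ 195
543 = 512 + 16 + 8 + 4 + 2 + 1, so 532^543 ≡ 195·564·487·162·296·532 ≡ 583 (mod 599)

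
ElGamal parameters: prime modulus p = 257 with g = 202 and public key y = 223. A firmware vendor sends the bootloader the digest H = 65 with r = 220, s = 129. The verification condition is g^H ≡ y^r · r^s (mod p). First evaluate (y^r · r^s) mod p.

148

Squares mod 257: 223^1≡223, 223^2≡128, 223^4≡193, 223^8≡241, 223^16≡256, 223^32≡1, 223^64≡1, 223^128≡1
220 = 128 + 64 + 16 + 8 + 4, so 223^220 ≡ 1·1·256·241·193 ≡ 4 (mod 257)
Squares mod 257: 220^1≡220, 220^2≡84, 220^4≡117, 220^8≡68, 220^16≡255, 220^32≡4, 220^64≡16, 220^128≡256
129 = 128 + 1, so 220^129 ≡ 256·220 ≡ 37 (mod 257)
y^r · r^s ≡ 4·37 = 148 ≡ 148 (mod 257)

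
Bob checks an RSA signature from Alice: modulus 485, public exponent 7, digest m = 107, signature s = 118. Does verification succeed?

passes

s^2 ≡ 118^2 = 13924 ≡ 344
s^4 ≡ 344^2 = 118336 ≡ 481
7 = 4 + 2 + 1, so s^7 ≡ 481·344·118 ≡ 107 (mod 485)
107 = m, so the signature checks out.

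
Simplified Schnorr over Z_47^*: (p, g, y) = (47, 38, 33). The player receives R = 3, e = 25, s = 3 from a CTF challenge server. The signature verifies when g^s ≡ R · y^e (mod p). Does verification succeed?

g^s mod p:
Squares mod 47: 38^1≡38, 38^2≡34
3 = 2 + 1, so 38^3 ≡ 34·38 ≡ 23 (mod 47)
R · y^e mod p:
Squares mod 47: 33^1≡33, 33^2≡8, 33^4≡17, 33^8≡7, 33^16≡2
25 = 16 + 8 + 1, so 33^25 ≡ 2·7·33 ≡ 39 (mod 47)
3·39 = 117 ≡ 23 (mod 47)
23 ≡ 23 (mod 47); signature holds.

passes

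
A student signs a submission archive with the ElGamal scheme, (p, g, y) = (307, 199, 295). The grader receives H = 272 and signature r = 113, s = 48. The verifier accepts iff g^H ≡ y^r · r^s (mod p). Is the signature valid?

Left side g^H mod p:
199^2 = 39601 ≡ 305
199^4 ≡ 305^2 = 93025 ≡ 4
199^8 ≡ 4^2 = 16
199^16 ≡ 16^2 = 256
199^32 ≡ 256^2 = 65536 ≡ 145
199^64 ≡ 145^2 = 21025 ≡ 149
199^128 ≡ 149^2 = 22201 ≡ 97
199^256 ≡ 97^2 = 9409 ≡ 199
272 = 256 + 16, so 199^272 ≡ 199·256 ≡ 289 (mod 307)
Right side y^r · r^s mod p:
295^2 = 87025 ≡ 144
295^4 ≡ 144^2 = 20736 ≡ 167
295^8 ≡ 167^2 = 27889 ≡ 259
295^16 ≡ 259^2 = 67081 ≡ 155
295^32 ≡ 155^2 = 24025 ≡ 79
295^64 ≡ 79^2 = 6241 ≡ 101
113 = 64 + 32 + 16 + 1, so 295^113 ≡ 101·79·155·295 ≡ 54 (mod 307)
113^2 = 12769 ≡ 182
113^4 ≡ 182^2 = 33124 ≡ 275
113^8 ≡ 275^2 = 75625 ≡ 103
113^16 ≡ 103^2 = 10609 ≡ 171
113^32 ≡ 171^2 = 29241 ≡ 76
48 = 32 + 16, so 113^48 ≡ 76·171 ≡ 102 (mod 307)
54·102 = 5508 ≡ 289 (mod 307)
289 ≡ 289 (mod 307), so the signature is genuine.

valid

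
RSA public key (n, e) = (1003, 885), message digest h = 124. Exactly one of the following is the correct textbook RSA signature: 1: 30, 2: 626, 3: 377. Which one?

Candidate 1: Squares mod 1003: 30^1≡30, 30^2≡900, 30^4≡579, 30^8≡239, 30^16≡953, 30^32≡494, 30^64≡307, 30^128≡970, 30^256≡86, 30^512≡375; 885 = 512 + 256 + 64 + 32 + 16 + 4 + 1, so 30^885 ≡ 375·86·307·494·953·579·30 ≡ 608 (mod 1003)
Candidate 2: Squares mod 1003: 626^1≡626, 626^2≡706, 626^4≡948, 626^8≡16, 626^16≡256, 626^32≡341, 626^64≡936, 626^128≡477, 626^256≡851, 626^512≡35; 885 = 512 + 256 + 64 + 32 + 16 + 4 + 1, so 626^885 ≡ 35·851·936·341·256·948·626 ≡ 879 (mod 1003)
Candidate 3: Squares mod 1003: 377^1≡377, 377^2≡706, 377^4≡948, 377^8≡16, 377^16≡256, 377^32≡341, 377^64≡936, 377^128≡477, 377^256≡851, 377^512≡35; 885 = 512 + 256 + 64 + 32 + 16 + 4 + 1, so 377^885 ≡ 35·851·936·341·256·948·377 ≡ 124 (mod 1003)
  → matches h = 124

3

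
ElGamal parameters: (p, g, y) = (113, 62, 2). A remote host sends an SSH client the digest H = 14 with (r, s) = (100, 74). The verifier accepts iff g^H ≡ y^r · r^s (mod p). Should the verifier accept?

reject

Left side g^H mod p:
62^2 = 3844 ≡ 2
62^4 ≡ 2^2 = 4
62^8 ≡ 4^2 = 16
14 = 8 + 4 + 2, so 62^14 ≡ 16·4·2 ≡ 15 (mod 113)
Right side y^r · r^s mod p:
2^2 = 4
2^4 ≡ 4^2 = 16
2^8 ≡ 16^2 = 256 ≡ 30
2^16 ≡ 30^2 = 900 ≡ 109
2^32 ≡ 109^2 = 11881 ≡ 16
2^64 ≡ 16^2 = 256 ≡ 30
100 = 64 + 32 + 4, so 2^100 ≡ 30·16·16 ≡ 109 (mod 113)
100^2 = 10000 ≡ 56
100^4 ≡ 56^2 = 3136 ≡ 85
100^8 ≡ 85^2 = 7225 ≡ 106
100^16 ≡ 106^2 = 11236 ≡ 49
100^32 ≡ 49^2 = 2401 ≡ 28
100^64 ≡ 28^2 = 784 ≡ 106
74 = 64 + 8 + 2, so 100^74 ≡ 106·106·56 ≡ 32 (mod 113)
109·32 = 3488 ≡ 98 (mod 113)
15 ≠ 98, so verification fails.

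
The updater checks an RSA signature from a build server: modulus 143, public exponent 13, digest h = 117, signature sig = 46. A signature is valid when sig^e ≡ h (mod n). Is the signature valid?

invalid

sig^2 ≡ 46^2 = 2116 ≡ 114
sig^4 ≡ 114^2 = 12996 ≡ 126
sig^8 ≡ 126^2 = 15876 ≡ 3
13 = 8 + 4 + 1, so sig^13 ≡ 3·126·46 ≡ 85 (mod 143)
The recovered value 85 does not match the digest 117.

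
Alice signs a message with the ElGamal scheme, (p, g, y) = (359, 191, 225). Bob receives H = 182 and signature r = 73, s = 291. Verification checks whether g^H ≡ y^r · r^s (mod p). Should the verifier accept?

Left side g^H mod p:
Squares mod 359: 191^1≡191, 191^2≡222, 191^4≡101, 191^8≡149, 191^16≡302, 191^32≡18, 191^64≡324, 191^128≡148
182 = 128 + 32 + 16 + 4 + 2, so 191^182 ≡ 148·18·302·101·222 ≡ 40 (mod 359)
Right side y^r · r^s mod p:
Squares mod 359: 225^1≡225, 225^2≡6, 225^4≡36, 225^8≡219, 225^16≡214, 225^32≡203, 225^64≡283
73 = 64 + 8 + 1, so 225^73 ≡ 283·219·225 ≡ 188 (mod 359)
Squares mod 359: 73^1≡73, 73^2≡303, 73^4≡264, 73^8≡50, 73^16≡346, 73^32≡169, 73^64≡200, 73^128≡151, 73^256≡184
291 = 256 + 32 + 2 + 1, so 73^291 ≡ 184·169·303·73 ≡ 16 (mod 359)
188·16 = 3008 ≡ 136 (mod 359)
40 ≠ 136, so verification fails.

reject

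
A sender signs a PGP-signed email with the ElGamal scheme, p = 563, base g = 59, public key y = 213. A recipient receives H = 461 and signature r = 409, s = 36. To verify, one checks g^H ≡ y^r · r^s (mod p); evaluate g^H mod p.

314

59^2 = 3481 ≡ 103
59^4 ≡ 103^2 = 10609 ≡ 475
59^8 ≡ 475^2 = 225625 ≡ 425
59^16 ≡ 425^2 = 180625 ≡ 465
59^32 ≡ 465^2 = 216225 ≡ 33
59^64 ≡ 33^2 = 1089 ≡ 526
59^128 ≡ 526^2 = 276676 ≡ 243
59^256 ≡ 243^2 = 59049 ≡ 497
461 = 256 + 128 + 64 + 8 + 4 + 1, so 59^461 ≡ 497·243·526·425·475·59 ≡ 314 (mod 563)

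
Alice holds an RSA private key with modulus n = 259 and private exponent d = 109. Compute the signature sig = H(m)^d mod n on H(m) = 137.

137

(H(m))^2 ≡ 137^2 = 18769 ≡ 121
(H(m))^4 ≡ 121^2 = 14641 ≡ 137
(H(m))^8 ≡ 137^2 = 18769 ≡ 121
(H(m))^16 ≡ 121^2 = 14641 ≡ 137
(H(m))^32 ≡ 137^2 = 18769 ≡ 121
(H(m))^64 ≡ 121^2 = 14641 ≡ 137
109 = 64 + 32 + 8 + 4 + 1, so (H(m))^109 ≡ 137·121·121·137·137 ≡ 137 (mod 259)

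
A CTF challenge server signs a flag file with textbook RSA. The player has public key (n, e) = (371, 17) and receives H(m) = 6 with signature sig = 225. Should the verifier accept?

reject

sig^2 ≡ 225^2 = 50625 ≡ 169
sig^4 ≡ 169^2 = 28561 ≡ 365
sig^8 ≡ 365^2 = 133225 ≡ 36
sig^16 ≡ 36^2 = 1296 ≡ 183
17 = 16 + 1, so sig^17 ≡ 183·225 ≡ 365 (mod 371)
365 ≠ 6, so verification fails.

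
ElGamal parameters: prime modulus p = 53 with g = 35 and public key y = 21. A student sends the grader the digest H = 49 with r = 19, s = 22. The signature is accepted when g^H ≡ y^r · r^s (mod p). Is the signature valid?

Left side g^H mod p:
35^2 = 1225 ≡ 6
35^4 ≡ 6^2 = 36
35^8 ≡ 36^2 = 1296 ≡ 24
35^16 ≡ 24^2 = 576 ≡ 46
35^32 ≡ 46^2 = 2116 ≡ 49
49 = 32 + 16 + 1, so 35^49 ≡ 49·46·35 ≡ 26 (mod 53)
Right side y^r · r^s mod p:
21^2 = 441 ≡ 17
21^4 ≡ 17^2 = 289 ≡ 24
21^8 ≡ 24^2 = 576 ≡ 46
21^16 ≡ 46^2 = 2116 ≡ 49
19 = 16 + 2 + 1, so 21^19 ≡ 49·17·21 ≡ 3 (mod 53)
19^2 = 361 ≡ 43
19^4 ≡ 43^2 = 1849 ≡ 47
19^8 ≡ 47^2 = 2209 ≡ 36
19^16 ≡ 36^2 = 1296 ≡ 24
22 = 16 + 4 + 2, so 19^22 ≡ 24·47·43 ≡ 9 (mod 53)
3·9 = 27 ≡ 27 (mod 53)
26 ≠ 27, so verification fails.

invalid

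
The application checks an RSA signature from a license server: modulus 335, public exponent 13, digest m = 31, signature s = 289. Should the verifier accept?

reject

s^2 ≡ 289^2 = 83521 ≡ 106
s^4 ≡ 106^2 = 11236 ≡ 181
s^8 ≡ 181^2 = 32761 ≡ 266
13 = 8 + 4 + 1, so s^13 ≡ 266·181·289 ≡ 304 (mod 335)
304 ≠ 31, so verification fails.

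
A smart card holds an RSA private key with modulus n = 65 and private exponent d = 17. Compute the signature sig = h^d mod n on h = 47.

h^2 ≡ 47^2 = 2209 ≡ 64
h^4 ≡ 64^2 = 4096 ≡ 1
h^8 ≡ 1^2 = 1
h^16 ≡ 1^2 = 1
17 = 16 + 1, so h^17 ≡ 1·47 ≡ 47 (mod 65)

47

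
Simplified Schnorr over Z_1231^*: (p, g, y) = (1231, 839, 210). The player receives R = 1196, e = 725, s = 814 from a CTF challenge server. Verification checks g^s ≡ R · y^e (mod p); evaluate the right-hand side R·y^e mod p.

210^2 = 44100 ≡ 1015
210^4 ≡ 1015^2 = 1030225 ≡ 1109
210^8 ≡ 1109^2 = 1229881 ≡ 112
210^16 ≡ 112^2 = 12544 ≡ 234
210^32 ≡ 234^2 = 54756 ≡ 592
210^64 ≡ 592^2 = 350464 ≡ 860
210^128 ≡ 860^2 = 739600 ≡ 1000
210^256 ≡ 1000^2 = 1000000 ≡ 428
210^512 ≡ 428^2 = 183184 ≡ 996
725 = 512 + 128 + 64 + 16 + 4 + 1, so 210^725 ≡ 996·1000·860·234·1109·210 ≡ 469 (mod 1231)
R · y^e ≡ 1196·469 = 560924 ≡ 819 (mod 1231)

819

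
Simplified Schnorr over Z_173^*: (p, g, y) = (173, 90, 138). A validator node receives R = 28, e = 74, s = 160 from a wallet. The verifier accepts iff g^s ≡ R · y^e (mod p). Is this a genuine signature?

forged

g^s mod p:
Squares mod 173: 90^1≡90, 90^2≡142, 90^4≡96, 90^8≡47, 90^16≡133, 90^32≡43, 90^64≡119, 90^128≡148
160 = 128 + 32, so 90^160 ≡ 148·43 ≡ 136 (mod 173)
R · y^e mod p:
Squares mod 173: 138^1≡138, 138^2≡14, 138^4≡23, 138^8≡10, 138^16≡100, 138^32≡139, 138^64≡118
74 = 64 + 8 + 2, so 138^74 ≡ 118·10·14 ≡ 85 (mod 173)
28·85 = 2380 ≡ 131 (mod 173)
136 ≠ 131; the check fails.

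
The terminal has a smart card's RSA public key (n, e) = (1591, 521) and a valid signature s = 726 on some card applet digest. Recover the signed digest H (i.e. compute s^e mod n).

230

s^521 mod 1591 = 230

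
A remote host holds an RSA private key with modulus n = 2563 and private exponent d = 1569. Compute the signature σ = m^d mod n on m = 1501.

m^2 ≡ 1501^2 = 2253001 ≡ 124
m^4 ≡ 124^2 = 15376 ≡ 2561
m^8 ≡ 2561^2 = 6558721 ≡ 4
m^16 ≡ 4^2 = 16
m^32 ≡ 16^2 = 256
m^64 ≡ 256^2 = 65536 ≡ 1461
m^128 ≡ 1461^2 = 2134521 ≡ 2105
m^256 ≡ 2105^2 = 4431025 ≡ 2161
m^512 ≡ 2161^2 = 4669921 ≡ 135
m^1024 ≡ 135^2 = 18225 ≡ 284
1569 = 1024 + 512 + 32 + 1, so m^1569 ≡ 284·135·256·1501 ≡ 2429 (mod 2563)

2429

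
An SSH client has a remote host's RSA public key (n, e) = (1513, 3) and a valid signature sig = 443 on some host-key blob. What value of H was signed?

1327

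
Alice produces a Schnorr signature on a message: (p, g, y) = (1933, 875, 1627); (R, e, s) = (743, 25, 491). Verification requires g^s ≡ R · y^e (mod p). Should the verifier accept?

g^s mod p:
875^2 = 765625 ≡ 157
875^4 ≡ 157^2 = 24649 ≡ 1453
875^8 ≡ 1453^2 = 2111209 ≡ 373
875^16 ≡ 373^2 = 139129 ≡ 1886
875^32 ≡ 1886^2 = 3556996 ≡ 276
875^64 ≡ 276^2 = 76176 ≡ 789
875^128 ≡ 789^2 = 622521 ≡ 95
875^256 ≡ 95^2 = 9025 ≡ 1293
491 = 256 + 128 + 64 + 32 + 8 + 2 + 1, so 875^491 ≡ 1293·95·789·276·373·157·875 ≡ 1174 (mod 1933)
R · y^e mod p:
1627^2 = 2647129 ≡ 852
1627^4 ≡ 852^2 = 725904 ≡ 1029
1627^8 ≡ 1029^2 = 1058841 ≡ 1490
1627^16 ≡ 1490^2 = 2220100 ≡ 1016
25 = 16 + 8 + 1, so 1627^25 ≡ 1016·1490·1627 ≡ 678 (mod 1933)
743·678 = 503754 ≡ 1174 (mod 1933)
1174 ≡ 1174 (mod 1933); signature holds.

accept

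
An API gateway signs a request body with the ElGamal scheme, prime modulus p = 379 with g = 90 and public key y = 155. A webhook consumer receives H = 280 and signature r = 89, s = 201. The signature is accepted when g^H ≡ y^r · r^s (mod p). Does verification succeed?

passes

Left side g^H mod p:
90^2 = 8100 ≡ 141
90^4 ≡ 141^2 = 19881 ≡ 173
90^8 ≡ 173^2 = 29929 ≡ 367
90^16 ≡ 367^2 = 134689 ≡ 144
90^32 ≡ 144^2 = 20736 ≡ 270
90^64 ≡ 270^2 = 72900 ≡ 132
90^128 ≡ 132^2 = 17424 ≡ 369
90^256 ≡ 369^2 = 136161 ≡ 100
280 = 256 + 16 + 8, so 90^280 ≡ 100·144·367 ≡ 24 (mod 379)
Right side y^r · r^s mod p:
155^2 = 24025 ≡ 148
155^4 ≡ 148^2 = 21904 ≡ 301
155^8 ≡ 301^2 = 90601 ≡ 20
155^16 ≡ 20^2 = 400 ≡ 21
155^32 ≡ 21^2 = 441 ≡ 62
155^64 ≡ 62^2 = 3844 ≡ 54
89 = 64 + 16 + 8 + 1, so 155^89 ≡ 54·21·20·155 ≡ 175 (mod 379)
89^2 = 7921 ≡ 341
89^4 ≡ 341^2 = 116281 ≡ 307
89^8 ≡ 307^2 = 94249 ≡ 257
89^16 ≡ 257^2 = 66049 ≡ 103
89^32 ≡ 103^2 = 10609 ≡ 376
89^64 ≡ 376^2 = 141376 ≡ 9
89^128 ≡ 9^2 = 81
201 = 128 + 64 + 8 + 1, so 89^201 ≡ 81·9·257·89 ≡ 312 (mod 379)
175·312 = 54600 ≡ 24 (mod 379)
24 ≡ 24 (mod 379), so the signature is genuine.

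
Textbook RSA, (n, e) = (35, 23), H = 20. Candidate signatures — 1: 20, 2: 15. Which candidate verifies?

Candidate 1: 20^23 mod 35 = 20
  → matches H = 20
Candidate 2: 15^23 mod 35 = 15

1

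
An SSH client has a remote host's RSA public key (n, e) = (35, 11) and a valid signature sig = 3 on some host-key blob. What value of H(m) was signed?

12

Squares mod 35: sig^1≡3, sig^2≡9, sig^4≡11, sig^8≡16
11 = 8 + 2 + 1, so sig^11 ≡ 16·9·3 ≡ 12 (mod 35)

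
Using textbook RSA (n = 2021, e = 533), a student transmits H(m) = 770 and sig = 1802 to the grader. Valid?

yes

Squares mod 2021: sig^1≡1802, sig^2≡1478, sig^4≡1804, sig^8≡606, sig^16≡1435, sig^32≡1847, sig^64≡1982, sig^128≡1521, sig^256≡1417, sig^512≡1036
533 = 512 + 16 + 4 + 1, so sig^533 ≡ 1036·1435·1804·1802 ≡ 770 (mod 2021)
770 = H(m), so the signature checks out.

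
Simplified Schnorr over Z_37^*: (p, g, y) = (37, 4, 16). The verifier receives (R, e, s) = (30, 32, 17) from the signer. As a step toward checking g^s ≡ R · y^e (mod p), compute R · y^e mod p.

16^2 = 256 ≡ 34
16^4 ≡ 34^2 = 1156 ≡ 9
16^8 ≡ 9^2 = 81 ≡ 7
16^16 ≡ 7^2 = 49 ≡ 12
16^32 ≡ 12^2 = 144 ≡ 33
R · y^e ≡ 30·33 = 990 ≡ 28 (mod 37)

28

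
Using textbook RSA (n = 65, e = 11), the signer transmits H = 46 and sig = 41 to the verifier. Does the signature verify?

verifies

sig^2 ≡ 41^2 = 1681 ≡ 56
sig^4 ≡ 56^2 = 3136 ≡ 16
sig^8 ≡ 16^2 = 256 ≡ 61
11 = 8 + 2 + 1, so sig^11 ≡ 61·56·41 ≡ 46 (mod 65)
46 = H, so the signature checks out.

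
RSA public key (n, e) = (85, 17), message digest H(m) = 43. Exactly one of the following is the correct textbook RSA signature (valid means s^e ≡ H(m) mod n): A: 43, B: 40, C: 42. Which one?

A

Candidate A: Squares mod 85: 43^1≡43, 43^2≡64, 43^4≡16, 43^8≡1, 43^16≡1; 17 = 16 + 1, so 43^17 ≡ 1·43 ≡ 43 (mod 85)
  → matches H(m) = 43
Candidate B: Squares mod 85: 40^1≡40, 40^2≡70, 40^4≡55, 40^8≡50, 40^16≡35; 17 = 16 + 1, so 40^17 ≡ 35·40 ≡ 40 (mod 85)
Candidate C: Squares mod 85: 42^1≡42, 42^2≡64, 42^4≡16, 42^8≡1, 42^16≡1; 17 = 16 + 1, so 42^17 ≡ 1·42 ≡ 42 (mod 85)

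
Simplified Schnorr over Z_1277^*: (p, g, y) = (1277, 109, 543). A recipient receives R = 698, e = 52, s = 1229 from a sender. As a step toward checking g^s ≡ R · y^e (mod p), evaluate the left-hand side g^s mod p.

109^2 = 11881 ≡ 388
109^4 ≡ 388^2 = 150544 ≡ 1135
109^8 ≡ 1135^2 = 1288225 ≡ 1009
109^16 ≡ 1009^2 = 1018081 ≡ 312
109^32 ≡ 312^2 = 97344 ≡ 292
109^64 ≡ 292^2 = 85264 ≡ 982
109^128 ≡ 982^2 = 964324 ≡ 189
109^256 ≡ 189^2 = 35721 ≡ 1242
109^512 ≡ 1242^2 = 1542564 ≡ 1225
109^1024 ≡ 1225^2 = 1500625 ≡ 150
1229 = 1024 + 128 + 64 + 8 + 4 + 1, so 109^1229 ≡ 150·189·982·1009·1135·109 ≡ 573 (mod 1277)

573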